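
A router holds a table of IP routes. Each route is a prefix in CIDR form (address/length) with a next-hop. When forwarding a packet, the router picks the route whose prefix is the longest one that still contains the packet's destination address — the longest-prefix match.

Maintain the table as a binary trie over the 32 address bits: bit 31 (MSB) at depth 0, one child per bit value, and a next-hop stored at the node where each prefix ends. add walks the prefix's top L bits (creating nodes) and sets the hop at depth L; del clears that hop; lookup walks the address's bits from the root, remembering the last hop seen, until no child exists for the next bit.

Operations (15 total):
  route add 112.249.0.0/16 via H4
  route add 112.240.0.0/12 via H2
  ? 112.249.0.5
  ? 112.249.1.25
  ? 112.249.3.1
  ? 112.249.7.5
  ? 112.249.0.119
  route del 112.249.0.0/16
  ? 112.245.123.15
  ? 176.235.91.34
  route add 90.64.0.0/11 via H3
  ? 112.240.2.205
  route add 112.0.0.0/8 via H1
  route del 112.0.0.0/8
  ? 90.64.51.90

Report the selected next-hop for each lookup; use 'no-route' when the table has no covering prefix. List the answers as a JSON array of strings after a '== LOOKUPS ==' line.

Process each operation:
  add 112.249.0.0/16 -> H4 at depth 16
  add 112.240.0.0/12 -> H2 at depth 12
  lookup 112.249.0.5: bits 0111000011111001 walk d0:-→d1:-→d2:-→d3:-→d4:-→d5:-→d6:-→d7:-→d8:-→d9:-→d10:-→d11:-→d12:H2→d13:-→d14:-→d15:-→d16:H4 -> H4
  lookup 112.249.1.25: bits 0111000011111001 walk d0:-→d1:-→d2:-→d3:-→d4:-→d5:-→d6:-→d7:-→d8:-→d9:-→d10:-→d11:-→d12:H2→d13:-→d14:-→d15:-→d16:H4 -> H4
  lookup 112.249.3.1: bits 0111000011111001 walk d0:-→d1:-→d2:-→d3:-→d4:-→d5:-→d6:-→d7:-→d8:-→d9:-→d10:-→d11:-→d12:H2→d13:-→d14:-→d15:-→d16:H4 -> H4
  lookup 112.249.7.5: bits 0111000011111001 walk d0:-→d1:-→d2:-→d3:-→d4:-→d5:-→d6:-→d7:-→d8:-→d9:-→d10:-→d11:-→d12:H2→d13:-→d14:-→d15:-→d16:H4 -> H4
  lookup 112.249.0.119: bits 0111000011111001 walk d0:-→d1:-→d2:-→d3:-→d4:-→d5:-→d6:-→d7:-→d8:-→d9:-→d10:-→d11:-→d12:H2→d13:-→d14:-→d15:-→d16:H4 -> H4
  del 112.249.0.0/16 (clear depth 16)
  lookup 112.245.123.15: bits 011100001111 walk d0:-→d1:-→d2:-→d3:-→d4:-→d5:-→d6:-→d7:-→d8:-→d9:-→d10:-→d11:-→d12:H2 -> H2
  lookup 176.235.91.34: bits ε walk d0:- -> no-route
  add 90.64.0.0/11 -> H3 at depth 11
  lookup 112.240.2.205: bits 011100001111 walk d0:-→d1:-→d2:-→d3:-→d4:-→d5:-→d6:-→d7:-→d8:-→d9:-→d10:-→d11:-→d12:H2 -> H2
  add 112.0.0.0/8 -> H1 at depth 8
  del 112.0.0.0/8 (clear depth 8)
  lookup 90.64.51.90: bits 01011010010 walk d0:-→d1:-→d2:-→d3:-→d4:-→d5:-→d6:-→d7:-→d8:-→d9:-→d10:-→d11:H3 -> H3

== LOOKUPS ==
["H4","H4","H4","H4","H4","H2","no-route","H2","H3"]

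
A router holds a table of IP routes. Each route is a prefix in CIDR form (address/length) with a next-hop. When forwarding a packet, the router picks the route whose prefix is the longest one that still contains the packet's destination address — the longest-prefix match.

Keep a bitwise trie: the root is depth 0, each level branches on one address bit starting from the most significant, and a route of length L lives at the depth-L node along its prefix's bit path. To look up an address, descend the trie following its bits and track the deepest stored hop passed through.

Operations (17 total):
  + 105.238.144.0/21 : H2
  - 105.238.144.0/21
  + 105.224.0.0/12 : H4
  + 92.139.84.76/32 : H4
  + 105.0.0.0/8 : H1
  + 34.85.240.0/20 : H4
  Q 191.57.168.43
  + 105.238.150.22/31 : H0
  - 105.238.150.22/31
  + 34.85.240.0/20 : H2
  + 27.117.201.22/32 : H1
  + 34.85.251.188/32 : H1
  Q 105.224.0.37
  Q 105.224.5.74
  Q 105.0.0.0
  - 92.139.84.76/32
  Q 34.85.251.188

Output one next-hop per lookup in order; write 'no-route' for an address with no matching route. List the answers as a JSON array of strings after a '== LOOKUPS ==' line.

Process each operation:
  + 105.238.144.0/21 (H2) depth=21
  del 105.238.144.0/21 (clear depth 21)
  + 105.224.0.0/12 (H4) depth=12
  + 92.139.84.76/32 (H4) depth=32
  + 105.0.0.0/8 (H1) depth=8
  + 34.85.240.0/20 (H4) depth=20
  ? 191.57.168.43  path d0:-  best=no-route
  + 105.238.150.22/31 (H0) depth=31
  del 105.238.150.22/31 (clear depth 31)
  + 34.85.240.0/20 (H2) depth=20
  + 27.117.201.22/32 (H1) depth=32
  + 34.85.251.188/32 (H1) depth=32
  ? 105.224.0.37  path d0:-→d1:-→d2:-→d3:-→d4:-→d5:-→d6:-→d7:-→d8:H1→d9:-→d10:-→d11:-→d12:H4  best=H4
  ? 105.224.5.74  path d0:-→d1:-→d2:-→d3:-→d4:-→d5:-→d6:-→d7:-→d8:H1→d9:-→d10:-→d11:-→d12:H4  best=H4
  ? 105.0.0.0  path d0:-→d1:-→d2:-→d3:-→d4:-→d5:-→d6:-→d7:-→d8:H1  best=H1
  del 92.139.84.76/32 (clear depth 32)
  ? 34.85.251.188  path d0:-→d1:-→d2:-→d3:-→d4:-→d5:-→d6:-→d7:-→d8:-→d9:-→d10:-→d11:-→d12:-→d13:-→d14:-→d15:-→d16:-→d17:-→d18:-→d19:-→d20:H2→d21:-→d22:-→d23:-→d24:-→d25:-→d26:-→d27:-→d28:-→d29:-→d30:-→d31:-→d32:H1  best=H1

== LOOKUPS ==
["no-route","H4","H4","H1","H1"]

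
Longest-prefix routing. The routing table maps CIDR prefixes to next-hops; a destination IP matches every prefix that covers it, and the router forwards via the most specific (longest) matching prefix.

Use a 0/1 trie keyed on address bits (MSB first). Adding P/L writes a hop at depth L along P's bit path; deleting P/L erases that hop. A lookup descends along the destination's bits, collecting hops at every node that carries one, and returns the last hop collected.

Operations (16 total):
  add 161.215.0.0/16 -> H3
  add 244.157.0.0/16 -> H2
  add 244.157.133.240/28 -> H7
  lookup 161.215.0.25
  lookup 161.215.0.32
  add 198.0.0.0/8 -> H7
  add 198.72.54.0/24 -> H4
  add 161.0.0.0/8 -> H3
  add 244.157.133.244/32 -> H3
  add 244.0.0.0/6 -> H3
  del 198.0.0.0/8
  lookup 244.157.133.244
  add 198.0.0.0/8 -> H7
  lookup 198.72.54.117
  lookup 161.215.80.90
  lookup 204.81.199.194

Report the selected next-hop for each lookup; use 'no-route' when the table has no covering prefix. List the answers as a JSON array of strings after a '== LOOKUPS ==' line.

Trace:
  add 161.215.0.0/16 -> H3 at depth 16
  add 244.157.0.0/16 -> H2 at depth 16
  add 244.157.133.240/28 -> H7 at depth 28
  Q 161.215.0.25: descend 1010000111010111 ; hops seen [H3] ; pick H3
  Q 161.215.0.32: descend 1010000111010111 ; hops seen [H3] ; pick H3
  add 198.0.0.0/8 -> H7 at depth 8
  add 198.72.54.0/24 -> H4 at depth 24
  add 161.0.0.0/8 -> H3 at depth 8
  add 244.157.133.244/32 -> H3 at depth 32
  add 244.0.0.0/6 -> H3 at depth 6
  - 198.0.0.0/8 clear@8
  Q 244.157.133.244: descend 11110100100111011000010111110100 ; hops seen [H3,H2,H7,H3] ; pick H3
  add 198.0.0.0/8 -> H7 at depth 8
  Q 198.72.54.117: descend 110001100100100000110110 ; hops seen [H7,H4] ; pick H4
  Q 161.215.80.90: descend 1010000111010111 ; hops seen [H3,H3] ; pick H3
  Q 204.81.199.194: descend 1100 ; hops seen [∅] ; pick no-route

== LOOKUPS ==
["H3","H3","H3","H4","H3","no-route"]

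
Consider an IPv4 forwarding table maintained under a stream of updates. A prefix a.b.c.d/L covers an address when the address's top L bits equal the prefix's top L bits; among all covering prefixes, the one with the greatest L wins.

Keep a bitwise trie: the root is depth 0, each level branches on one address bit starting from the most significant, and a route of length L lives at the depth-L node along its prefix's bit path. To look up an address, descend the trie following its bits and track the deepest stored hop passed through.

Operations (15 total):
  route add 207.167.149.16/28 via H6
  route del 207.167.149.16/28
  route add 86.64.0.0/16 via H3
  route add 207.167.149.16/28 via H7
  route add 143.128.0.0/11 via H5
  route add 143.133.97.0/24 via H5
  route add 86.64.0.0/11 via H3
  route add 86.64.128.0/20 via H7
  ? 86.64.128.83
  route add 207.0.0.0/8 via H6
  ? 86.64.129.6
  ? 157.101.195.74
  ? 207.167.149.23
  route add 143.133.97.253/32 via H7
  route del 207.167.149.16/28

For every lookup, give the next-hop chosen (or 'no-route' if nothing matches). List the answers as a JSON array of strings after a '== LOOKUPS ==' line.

Trace:
  + 207.167.149.16/28 (H6) depth=28
  - 207.167.149.16/28 clear@28
  + 86.64.0.0/16 (H3) depth=16
  + 207.167.149.16/28 (H7) depth=28
  + 143.128.0.0/11 (H5) depth=11
  + 143.133.97.0/24 (H5) depth=24
  + 86.64.0.0/11 (H3) depth=11
  + 86.64.128.0/20 (H7) depth=20
  ? 86.64.128.83  path d0:-→d1:-→d2:-→d3:-→d4:-→d5:-→d6:-→d7:-→d8:-→d9:-→d10:-→d11:H3→d12:-→d13:-→d14:-→d15:-→d16:H3→d17:-→d18:-→d19:-→d20:H7  best=H7
  + 207.0.0.0/8 (H6) depth=8
  ? 86.64.129.6  path d0:-→d1:-→d2:-→d3:-→d4:-→d5:-→d6:-→d7:-→d8:-→d9:-→d10:-→d11:H3→d12:-→d13:-→d14:-→d15:-→d16:H3→d17:-→d18:-→d19:-→d20:H7  best=H7
  ? 157.101.195.74  path d0:-→d1:-→d2:-→d3:-  best=no-route
  ? 207.167.149.23  path d0:-→d1:-→d2:-→d3:-→d4:-→d5:-→d6:-→d7:-→d8:H6→d9:-→d10:-→d11:-→d12:-→d13:-→d14:-→d15:-→d16:-→d17:-→d18:-→d19:-→d20:-→d21:-→d22:-→d23:-→d24:-→d25:-→d26:-→d27:-→d28:H7  best=H7
  + 143.133.97.253/32 (H7) depth=32
  - 207.167.149.16/28 clear@28

== LOOKUPS ==
["H7","H7","no-route","H7"]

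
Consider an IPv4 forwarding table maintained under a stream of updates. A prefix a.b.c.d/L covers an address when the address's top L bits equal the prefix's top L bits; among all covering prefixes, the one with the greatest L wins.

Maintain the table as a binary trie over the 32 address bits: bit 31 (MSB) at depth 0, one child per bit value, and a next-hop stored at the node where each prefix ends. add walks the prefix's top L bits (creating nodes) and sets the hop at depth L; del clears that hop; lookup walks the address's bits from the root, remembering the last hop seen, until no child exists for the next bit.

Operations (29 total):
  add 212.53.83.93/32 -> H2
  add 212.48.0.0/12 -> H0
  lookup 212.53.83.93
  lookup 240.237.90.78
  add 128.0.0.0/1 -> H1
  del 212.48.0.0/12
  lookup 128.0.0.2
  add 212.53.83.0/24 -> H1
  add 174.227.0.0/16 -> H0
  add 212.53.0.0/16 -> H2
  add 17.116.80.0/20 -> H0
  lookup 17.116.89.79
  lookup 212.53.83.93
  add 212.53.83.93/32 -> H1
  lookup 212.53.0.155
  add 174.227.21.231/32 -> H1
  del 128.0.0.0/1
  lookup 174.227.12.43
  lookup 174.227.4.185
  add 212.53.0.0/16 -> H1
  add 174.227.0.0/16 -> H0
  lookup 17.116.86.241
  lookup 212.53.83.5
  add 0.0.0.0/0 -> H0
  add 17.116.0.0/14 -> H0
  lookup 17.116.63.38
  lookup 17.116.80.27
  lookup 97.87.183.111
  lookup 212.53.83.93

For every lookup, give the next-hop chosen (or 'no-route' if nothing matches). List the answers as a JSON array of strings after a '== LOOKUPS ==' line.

Process each operation:
  add 212.53.83.93/32 -> H2 at depth 32
  add 212.48.0.0/12 -> H0 at depth 12
  lookup 212.53.83.93: bits 11010100001101010101001101011101 walk d0:-→d1:-→d2:-→d3:-→d4:-→d5:-→d6:-→d7:-→d8:-→d9:-→d10:-→d11:-→d12:H0→d13:-→d14:-→d15:-→d16:-→d17:-→d18:-→d19:-→d20:-→d21:-→d22:-→d23:-→d24:-→d25:-→d26:-→d27:-→d28:-→d29:-→d30:-→d31:-→d32:H2 -> H2
  lookup 240.237.90.78: bits 11 walk d0:-→d1:-→d2:- -> no-route
  add 128.0.0.0/1 -> H1 at depth 1
  del 212.48.0.0/12 (clear depth 12)
  lookup 128.0.0.2: bits 1 walk d0:-→d1:H1 -> H1
  add 212.53.83.0/24 -> H1 at depth 24
  add 174.227.0.0/16 -> H0 at depth 16
  add 212.53.0.0/16 -> H2 at depth 16
  add 17.116.80.0/20 -> H0 at depth 20
  lookup 17.116.89.79: bits 00010001011101000101 walk d0:-→d1:-→d2:-→d3:-→d4:-→d5:-→d6:-→d7:-→d8:-→d9:-→d10:-→d11:-→d12:-→d13:-→d14:-→d15:-→d16:-→d17:-→d18:-→d19:-→d20:H0 -> H0
  lookup 212.53.83.93: bits 11010100001101010101001101011101 walk d0:-→d1:H1→d2:-→d3:-→d4:-→d5:-→d6:-→d7:-→d8:-→d9:-→d10:-→d11:-→d12:-→d13:-→d14:-→d15:-→d16:H2→d17:-→d18:-→d19:-→d20:-→d21:-→d22:-→d23:-→d24:H1→d25:-→d26:-→d27:-→d28:-→d29:-→d30:-→d31:-→d32:H2 -> H2
  add 212.53.83.93/32 -> H1 at depth 32
  lookup 212.53.0.155: bits 11010100001101010 walk d0:-→d1:H1→d2:-→d3:-→d4:-→d5:-→d6:-→d7:-→d8:-→d9:-→d10:-→d11:-→d12:-→d13:-→d14:-→d15:-→d16:H2→d17:- -> H2
  add 174.227.21.231/32 -> H1 at depth 32
  del 128.0.0.0/1 (clear depth 1)
  lookup 174.227.12.43: bits 1010111011100011000 walk d0:-→d1:-→d2:-→d3:-→d4:-→d5:-→d6:-→d7:-→d8:-→d9:-→d10:-→d11:-→d12:-→d13:-→d14:-→d15:-→d16:H0→d17:-→d18:-→d19:- -> H0
  lookup 174.227.4.185: bits 1010111011100011000 walk d0:-→d1:-→d2:-→d3:-→d4:-→d5:-→d6:-→d7:-→d8:-→d9:-→d10:-→d11:-→d12:-→d13:-→d14:-→d15:-→d16:H0→d17:-→d18:-→d19:- -> H0
  add 212.53.0.0/16 -> H1 at depth 16
  add 174.227.0.0/16 -> H0 at depth 16
  lookup 17.116.86.241: bits 00010001011101000101 walk d0:-→d1:-→d2:-→d3:-→d4:-→d5:-→d6:-→d7:-→d8:-→d9:-→d10:-→d11:-→d12:-→d13:-→d14:-→d15:-→d16:-→d17:-→d18:-→d19:-→d20:H0 -> H0
  lookup 212.53.83.5: bits 1101010000110101010100110 walk d0:-→d1:-→d2:-→d3:-→d4:-→d5:-→d6:-→d7:-→d8:-→d9:-→d10:-→d11:-→d12:-→d13:-→d14:-→d15:-→d16:H1→d17:-→d18:-→d19:-→d20:-→d21:-→d22:-→d23:-→d24:H1→d25:- -> H1
  add 0.0.0.0/0 -> H0 at depth 0
  add 17.116.0.0/14 -> H0 at depth 14
  lookup 17.116.63.38: bits 00010001011101000 walk d0:H0→d1:-→d2:-→d3:-→d4:-→d5:-→d6:-→d7:-→d8:-→d9:-→d10:-→d11:-→d12:-→d13:-→d14:H0→d15:-→d16:-→d17:- -> H0
  lookup 17.116.80.27: bits 00010001011101000101 walk d0:H0→d1:-→d2:-→d3:-→d4:-→d5:-→d6:-→d7:-→d8:-→d9:-→d10:-→d11:-→d12:-→d13:-→d14:H0→d15:-→d16:-→d17:-→d18:-→d19:-→d20:H0 -> H0
  lookup 97.87.183.111: bits 0 walk d0:H0→d1:- -> H0
  lookup 212.53.83.93: bits 11010100001101010101001101011101 walk d0:H0→d1:-→d2:-→d3:-→d4:-→d5:-→d6:-→d7:-→d8:-→d9:-→d10:-→d11:-→d12:-→d13:-→d14:-→d15:-→d16:H1→d17:-→d18:-→d19:-→d20:-→d21:-→d22:-→d23:-→d24:H1→d25:-→d26:-→d27:-→d28:-→d29:-→d30:-→d31:-→d32:H1 -> H1

== LOOKUPS ==
["H2","no-route","H1","H0","H2","H2","H0","H0","H0","H1","H0","H0","H0","H1"]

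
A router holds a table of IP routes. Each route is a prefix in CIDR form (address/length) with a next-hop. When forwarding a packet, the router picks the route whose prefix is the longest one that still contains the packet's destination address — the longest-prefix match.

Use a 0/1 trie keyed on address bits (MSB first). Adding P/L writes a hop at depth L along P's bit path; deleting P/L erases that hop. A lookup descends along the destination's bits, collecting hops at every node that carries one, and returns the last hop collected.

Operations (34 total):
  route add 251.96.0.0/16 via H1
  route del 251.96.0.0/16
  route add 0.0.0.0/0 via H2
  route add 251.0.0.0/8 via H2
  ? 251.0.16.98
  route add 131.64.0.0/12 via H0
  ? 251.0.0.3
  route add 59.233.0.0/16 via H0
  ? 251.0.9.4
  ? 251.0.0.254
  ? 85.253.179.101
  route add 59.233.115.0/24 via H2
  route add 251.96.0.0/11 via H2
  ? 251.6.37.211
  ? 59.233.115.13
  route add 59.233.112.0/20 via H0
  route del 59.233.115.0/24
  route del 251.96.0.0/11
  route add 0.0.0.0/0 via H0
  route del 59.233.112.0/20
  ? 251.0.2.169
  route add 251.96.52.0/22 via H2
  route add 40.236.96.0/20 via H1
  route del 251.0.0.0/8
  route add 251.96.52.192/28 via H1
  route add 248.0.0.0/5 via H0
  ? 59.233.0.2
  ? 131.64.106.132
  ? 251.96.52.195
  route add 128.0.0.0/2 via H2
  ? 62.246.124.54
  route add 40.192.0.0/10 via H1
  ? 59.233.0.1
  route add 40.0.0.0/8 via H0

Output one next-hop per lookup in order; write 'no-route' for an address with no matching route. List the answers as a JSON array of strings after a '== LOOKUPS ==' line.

Apply in order:
  + 251.96.0.0/16 (H1) depth=16
  - 251.96.0.0/16 clear@16
  + 0.0.0.0/0 (H2) depth=0
  + 251.0.0.0/8 (H2) depth=8
  ? 251.0.16.98  path d0:H2→d1:-→d2:-→d3:-→d4:-→d5:-→d6:-→d7:-→d8:H2→d9:-  best=H2
  + 131.64.0.0/12 (H0) depth=12
  ? 251.0.0.3  path d0:H2→d1:-→d2:-→d3:-→d4:-→d5:-→d6:-→d7:-→d8:H2→d9:-  best=H2
  + 59.233.0.0/16 (H0) depth=16
  ? 251.0.9.4  path d0:H2→d1:-→d2:-→d3:-→d4:-→d5:-→d6:-→d7:-→d8:H2→d9:-  best=H2
  ? 251.0.0.254  path d0:H2→d1:-→d2:-→d3:-→d4:-→d5:-→d6:-→d7:-→d8:H2→d9:-  best=H2
  ? 85.253.179.101  path d0:H2→d1:-  best=H2
  + 59.233.115.0/24 (H2) depth=24
  + 251.96.0.0/11 (H2) depth=11
  ? 251.6.37.211  path d0:H2→d1:-→d2:-→d3:-→d4:-→d5:-→d6:-→d7:-→d8:H2→d9:-  best=H2
  ? 59.233.115.13  path d0:H2→d1:-→d2:-→d3:-→d4:-→d5:-→d6:-→d7:-→d8:-→d9:-→d10:-→d11:-→d12:-→d13:-→d14:-→d15:-→d16:H0→d17:-→d18:-→d19:-→d20:-→d21:-→d22:-→d23:-→d24:H2  best=H2
  + 59.233.112.0/20 (H0) depth=20
  - 59.233.115.0/24 clear@24
  - 251.96.0.0/11 clear@11
  + 0.0.0.0/0 (H0) depth=0
  - 59.233.112.0/20 clear@20
  ? 251.0.2.169  path d0:H0→d1:-→d2:-→d3:-→d4:-→d5:-→d6:-→d7:-→d8:H2→d9:-  best=H2
  + 251.96.52.0/22 (H2) depth=22
  + 40.236.96.0/20 (H1) depth=20
  - 251.0.0.0/8 clear@8
  + 251.96.52.192/28 (H1) depth=28
  + 248.0.0.0/5 (H0) depth=5
  ? 59.233.0.2  path d0:H0→d1:-→d2:-→d3:-→d4:-→d5:-→d6:-→d7:-→d8:-→d9:-→d10:-→d11:-→d12:-→d13:-→d14:-→d15:-→d16:H0→d17:-  best=H0
  ? 131.64.106.132  path d0:H0→d1:-→d2:-→d3:-→d4:-→d5:-→d6:-→d7:-→d8:-→d9:-→d10:-→d11:-→d12:H0  best=H0
  ? 251.96.52.195  path d0:H0→d1:-→d2:-→d3:-→d4:-→d5:H0→d6:-→d7:-→d8:-→d9:-→d10:-→d11:-→d12:-→d13:-→d14:-→d15:-→d16:-→d17:-→d18:-→d19:-→d20:-→d21:-→d22:H2→d23:-→d24:-→d25:-→d26:-→d27:-→d28:H1  best=H1
  + 128.0.0.0/2 (H2) depth=2
  ? 62.246.124.54  path d0:H0→d1:-→d2:-→d3:-→d4:-→d5:-  best=H0
  + 40.192.0.0/10 (H1) depth=10
  ? 59.233.0.1  path d0:H0→d1:-→d2:-→d3:-→d4:-→d5:-→d6:-→d7:-→d8:-→d9:-→d10:-→d11:-→d12:-→d13:-→d14:-→d15:-→d16:H0→d17:-  best=H0
  + 40.0.0.0/8 (H0) depth=8

== LOOKUPS ==
["H2","H2","H2","H2","H2","H2","H2","H2","H0","H0","H1","H0","H0"]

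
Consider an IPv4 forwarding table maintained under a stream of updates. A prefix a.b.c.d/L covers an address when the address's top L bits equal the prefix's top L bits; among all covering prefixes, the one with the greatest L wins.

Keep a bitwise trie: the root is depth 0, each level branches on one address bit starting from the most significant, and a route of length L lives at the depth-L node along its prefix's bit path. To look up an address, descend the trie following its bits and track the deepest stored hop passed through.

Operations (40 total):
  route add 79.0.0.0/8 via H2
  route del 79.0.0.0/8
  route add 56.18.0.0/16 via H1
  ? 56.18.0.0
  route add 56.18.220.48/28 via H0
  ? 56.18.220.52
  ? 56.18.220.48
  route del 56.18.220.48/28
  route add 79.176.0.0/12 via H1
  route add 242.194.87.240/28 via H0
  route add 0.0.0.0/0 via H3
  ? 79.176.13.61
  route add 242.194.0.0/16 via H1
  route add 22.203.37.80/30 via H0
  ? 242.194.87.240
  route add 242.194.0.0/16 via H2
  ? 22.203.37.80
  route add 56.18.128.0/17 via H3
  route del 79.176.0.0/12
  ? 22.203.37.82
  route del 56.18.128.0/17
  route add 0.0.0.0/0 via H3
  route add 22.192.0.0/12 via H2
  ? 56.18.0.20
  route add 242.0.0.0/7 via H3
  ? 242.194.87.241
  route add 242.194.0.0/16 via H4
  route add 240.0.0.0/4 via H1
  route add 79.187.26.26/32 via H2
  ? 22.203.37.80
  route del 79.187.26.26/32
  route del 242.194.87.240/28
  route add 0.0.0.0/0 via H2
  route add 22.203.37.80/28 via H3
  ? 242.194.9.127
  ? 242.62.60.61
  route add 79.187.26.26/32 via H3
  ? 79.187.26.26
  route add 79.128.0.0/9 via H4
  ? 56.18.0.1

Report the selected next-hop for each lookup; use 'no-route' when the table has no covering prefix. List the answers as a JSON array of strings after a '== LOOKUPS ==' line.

Apply in order:
  add 79.0.0.0/8 -> H2 at depth 8
  - 79.0.0.0/8 clear@8
  add 56.18.0.0/16 -> H1 at depth 16
  ? 56.18.0.0  path d0:-→d1:-→d2:-→d3:-→d4:-→d5:-→d6:-→d7:-→d8:-→d9:-→d10:-→d11:-→d12:-→d13:-→d14:-→d15:-→d16:H1  best=H1
  add 56.18.220.48/28 -> H0 at depth 28
  ? 56.18.220.52  path d0:-→d1:-→d2:-→d3:-→d4:-→d5:-→d6:-→d7:-→d8:-→d9:-→d10:-→d11:-→d12:-→d13:-→d14:-→d15:-→d16:H1→d17:-→d18:-→d19:-→d20:-→d21:-→d22:-→d23:-→d24:-→d25:-→d26:-→d27:-→d28:H0  best=H0
  ? 56.18.220.48  path d0:-→d1:-→d2:-→d3:-→d4:-→d5:-→d6:-→d7:-→d8:-→d9:-→d10:-→d11:-→d12:-→d13:-→d14:-→d15:-→d16:H1→d17:-→d18:-→d19:-→d20:-→d21:-→d22:-→d23:-→d24:-→d25:-→d26:-→d27:-→d28:H0  best=H0
  - 56.18.220.48/28 clear@28
  add 79.176.0.0/12 -> H1 at depth 12
  add 242.194.87.240/28 -> H0 at depth 28
  add 0.0.0.0/0 -> H3 at depth 0
  ? 79.176.13.61  path d0:H3→d1:-→d2:-→d3:-→d4:-→d5:-→d6:-→d7:-→d8:-→d9:-→d10:-→d11:-→d12:H1  best=H1
  add 242.194.0.0/16 -> H1 at depth 16
  add 22.203.37.80/30 -> H0 at depth 30
  ? 242.194.87.240  path d0:H3→d1:-→d2:-→d3:-→d4:-→d5:-→d6:-→d7:-→d8:-→d9:-→d10:-→d11:-→d12:-→d13:-→d14:-→d15:-→d16:H1→d17:-→d18:-→d19:-→d20:-→d21:-→d22:-→d23:-→d24:-→d25:-→d26:-→d27:-→d28:H0  best=H0
  add 242.194.0.0/16 -> H2 at depth 16
  ? 22.203.37.80  path d0:H3→d1:-→d2:-→d3:-→d4:-→d5:-→d6:-→d7:-→d8:-→d9:-→d10:-→d11:-→d12:-→d13:-→d14:-→d15:-→d16:-→d17:-→d18:-→d19:-→d20:-→d21:-→d22:-→d23:-→d24:-→d25:-→d26:-→d27:-→d28:-→d29:-→d30:H0  best=H0
  add 56.18.128.0/17 -> H3 at depth 17
  - 79.176.0.0/12 clear@12
  ? 22.203.37.82  path d0:H3→d1:-→d2:-→d3:-→d4:-→d5:-→d6:-→d7:-→d8:-→d9:-→d10:-→d11:-→d12:-→d13:-→d14:-→d15:-→d16:-→d17:-→d18:-→d19:-→d20:-→d21:-→d22:-→d23:-→d24:-→d25:-→d26:-→d27:-→d28:-→d29:-→d30:H0  best=H0
  - 56.18.128.0/17 clear@17
  add 0.0.0.0/0 -> H3 at depth 0
  add 22.192.0.0/12 -> H2 at depth 12
  ? 56.18.0.20  path d0:H3→d1:-→d2:-→d3:-→d4:-→d5:-→d6:-→d7:-→d8:-→d9:-→d10:-→d11:-→d12:-→d13:-→d14:-→d15:-→d16:H1  best=H1
  add 242.0.0.0/7 -> H3 at depth 7
  ? 242.194.87.241  path d0:H3→d1:-→d2:-→d3:-→d4:-→d5:-→d6:-→d7:H3→d8:-→d9:-→d10:-→d11:-→d12:-→d13:-→d14:-→d15:-→d16:H2→d17:-→d18:-→d19:-→d20:-→d21:-→d22:-→d23:-→d24:-→d25:-→d26:-→d27:-→d28:H0  best=H0
  add 242.194.0.0/16 -> H4 at depth 16
  add 240.0.0.0/4 -> H1 at depth 4
  add 79.187.26.26/32 -> H2 at depth 32
  ? 22.203.37.80  path d0:H3→d1:-→d2:-→d3:-→d4:-→d5:-→d6:-→d7:-→d8:-→d9:-→d10:-→d11:-→d12:H2→d13:-→d14:-→d15:-→d16:-→d17:-→d18:-→d19:-→d20:-→d21:-→d22:-→d23:-→d24:-→d25:-→d26:-→d27:-→d28:-→d29:-→d30:H0  best=H0
  - 79.187.26.26/32 clear@32
  - 242.194.87.240/28 clear@28
  add 0.0.0.0/0 -> H2 at depth 0
  add 22.203.37.80/28 -> H3 at depth 28
  ? 242.194.9.127  path d0:H2→d1:-→d2:-→d3:-→d4:H1→d5:-→d6:-→d7:H3→d8:-→d9:-→d10:-→d11:-→d12:-→d13:-→d14:-→d15:-→d16:H4→d17:-  best=H4
  ? 242.62.60.61  path d0:H2→d1:-→d2:-→d3:-→d4:H1→d5:-→d6:-→d7:H3→d8:-  best=H3
  add 79.187.26.26/32 -> H3 at depth 32
  ? 79.187.26.26  path d0:H2→d1:-→d2:-→d3:-→d4:-→d5:-→d6:-→d7:-→d8:-→d9:-→d10:-→d11:-→d12:-→d13:-→d14:-→d15:-→d16:-→d17:-→d18:-→d19:-→d20:-→d21:-→d22:-→d23:-→d24:-→d25:-→d26:-→d27:-→d28:-→d29:-→d30:-→d31:-→d32:H3  best=H3
  add 79.128.0.0/9 -> H4 at depth 9
  ? 56.18.0.1  path d0:H2→d1:-→d2:-→d3:-→d4:-→d5:-→d6:-→d7:-→d8:-→d9:-→d10:-→d11:-→d12:-→d13:-→d14:-→d15:-→d16:H1  best=H1

== LOOKUPS ==
["H1","H0","H0","H1","H0","H0","H0","H1","H0","H0","H4","H3","H3","H1"]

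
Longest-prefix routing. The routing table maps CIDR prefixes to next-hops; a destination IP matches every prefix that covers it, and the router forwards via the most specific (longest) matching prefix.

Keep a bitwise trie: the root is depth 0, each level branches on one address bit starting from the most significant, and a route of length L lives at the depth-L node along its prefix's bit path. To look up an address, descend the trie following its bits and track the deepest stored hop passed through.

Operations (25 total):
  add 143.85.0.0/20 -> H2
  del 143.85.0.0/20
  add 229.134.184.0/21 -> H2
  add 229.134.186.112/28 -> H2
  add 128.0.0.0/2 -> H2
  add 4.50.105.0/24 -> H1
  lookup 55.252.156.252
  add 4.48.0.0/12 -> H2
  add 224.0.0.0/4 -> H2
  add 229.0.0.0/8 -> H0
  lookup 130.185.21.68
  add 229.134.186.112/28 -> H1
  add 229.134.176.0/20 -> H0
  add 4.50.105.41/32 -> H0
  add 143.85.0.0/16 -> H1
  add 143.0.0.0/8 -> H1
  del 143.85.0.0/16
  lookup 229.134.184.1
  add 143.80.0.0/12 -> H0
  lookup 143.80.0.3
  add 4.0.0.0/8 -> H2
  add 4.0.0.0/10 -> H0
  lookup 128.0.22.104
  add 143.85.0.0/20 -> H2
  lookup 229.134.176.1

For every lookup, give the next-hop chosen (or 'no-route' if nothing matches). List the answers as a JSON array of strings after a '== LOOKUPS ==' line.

Trace:
  + 143.85.0.0/20 (H2) depth=20
  - 143.85.0.0/20 clear@20
  + 229.134.184.0/21 (H2) depth=21
  + 229.134.186.112/28 (H2) depth=28
  + 128.0.0.0/2 (H2) depth=2
  + 4.50.105.0/24 (H1) depth=24
  lookup 55.252.156.252: bits 00 walk d0:-→d1:-→d2:- -> no-route
  + 4.48.0.0/12 (H2) depth=12
  + 224.0.0.0/4 (H2) depth=4
  + 229.0.0.0/8 (H0) depth=8
  lookup 130.185.21.68: bits 1000 walk d0:-→d1:-→d2:H2→d3:-→d4:- -> H2
  + 229.134.186.112/28 (H1) depth=28
  + 229.134.176.0/20 (H0) depth=20
  + 4.50.105.41/32 (H0) depth=32
  + 143.85.0.0/16 (H1) depth=16
  + 143.0.0.0/8 (H1) depth=8
  - 143.85.0.0/16 clear@16
  lookup 229.134.184.1: bits 1110010110000110101110 walk d0:-→d1:-→d2:-→d3:-→d4:H2→d5:-→d6:-→d7:-→d8:H0→d9:-→d10:-→d11:-→d12:-→d13:-→d14:-→d15:-→d16:-→d17:-→d18:-→d19:-→d20:H0→d21:H2→d22:- -> H2
  + 143.80.0.0/12 (H0) depth=12
  lookup 143.80.0.3: bits 1000111101010 walk d0:-→d1:-→d2:H2→d3:-→d4:-→d5:-→d6:-→d7:-→d8:H1→d9:-→d10:-→d11:-→d12:H0→d13:- -> H0
  + 4.0.0.0/8 (H2) depth=8
  + 4.0.0.0/10 (H0) depth=10
  lookup 128.0.22.104: bits 1000 walk d0:-→d1:-→d2:H2→d3:-→d4:- -> H2
  + 143.85.0.0/20 (H2) depth=20
  lookup 229.134.176.1: bits 11100101100001101011 walk d0:-→d1:-→d2:-→d3:-→d4:H2→d5:-→d6:-→d7:-→d8:H0→d9:-→d10:-→d11:-→d12:-→d13:-→d14:-→d15:-→d16:-→d17:-→d18:-→d19:-→d20:H0 -> H0

== LOOKUPS ==
["no-route","H2","H2","H0","H2","H0"]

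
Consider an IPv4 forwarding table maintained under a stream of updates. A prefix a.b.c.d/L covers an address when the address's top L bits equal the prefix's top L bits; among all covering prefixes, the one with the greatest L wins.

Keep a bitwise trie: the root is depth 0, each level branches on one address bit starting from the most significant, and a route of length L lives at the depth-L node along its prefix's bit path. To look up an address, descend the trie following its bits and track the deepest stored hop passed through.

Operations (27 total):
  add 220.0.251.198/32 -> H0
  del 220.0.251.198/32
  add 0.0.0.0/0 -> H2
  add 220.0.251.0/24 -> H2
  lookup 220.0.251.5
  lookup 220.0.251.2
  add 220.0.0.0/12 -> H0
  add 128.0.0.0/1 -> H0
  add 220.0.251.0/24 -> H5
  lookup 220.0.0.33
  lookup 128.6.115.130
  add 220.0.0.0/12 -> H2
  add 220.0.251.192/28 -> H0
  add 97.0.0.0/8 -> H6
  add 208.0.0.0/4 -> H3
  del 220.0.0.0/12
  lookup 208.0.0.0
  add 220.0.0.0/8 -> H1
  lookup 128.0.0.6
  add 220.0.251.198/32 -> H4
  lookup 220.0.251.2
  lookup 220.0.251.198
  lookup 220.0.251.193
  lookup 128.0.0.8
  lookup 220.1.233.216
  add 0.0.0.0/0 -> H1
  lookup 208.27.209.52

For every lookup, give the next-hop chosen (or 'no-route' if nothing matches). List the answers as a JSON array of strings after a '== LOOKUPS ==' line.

Apply in order:
  + 220.0.251.198/32 (H0) depth=32
  del 220.0.251.198/32 (clear depth 32)
  + 0.0.0.0/0 (H2) depth=0
  + 220.0.251.0/24 (H2) depth=24
  Q 220.0.251.5: descend 110111000000000011111011 ; hops seen [H2,H2] ; pick H2
  Q 220.0.251.2: descend 110111000000000011111011 ; hops seen [H2,H2] ; pick H2
  + 220.0.0.0/12 (H0) depth=12
  + 128.0.0.0/1 (H0) depth=1
  + 220.0.251.0/24 (H5) depth=24
  Q 220.0.0.33: descend 1101110000000000 ; hops seen [H2,H0,H0] ; pick H0
  Q 128.6.115.130: descend 1 ; hops seen [H2,H0] ; pick H0
  + 220.0.0.0/12 (H2) depth=12
  + 220.0.251.192/28 (H0) depth=28
  + 97.0.0.0/8 (H6) depth=8
  + 208.0.0.0/4 (H3) depth=4
  del 220.0.0.0/12 (clear depth 12)
  Q 208.0.0.0: descend 1101 ; hops seen [H2,H0,H3] ; pick H3
  + 220.0.0.0/8 (H1) depth=8
  Q 128.0.0.6: descend 1 ; hops seen [H2,H0] ; pick H0
  + 220.0.251.198/32 (H4) depth=32
  Q 220.0.251.2: descend 110111000000000011111011 ; hops seen [H2,H0,H3,H1,H5] ; pick H5
  Q 220.0.251.198: descend 11011100000000001111101111000110 ; hops seen [H2,H0,H3,H1,H5,H0,H4] ; pick H4
  Q 220.0.251.193: descend 11011100000000001111101111000 ; hops seen [H2,H0,H3,H1,H5,H0] ; pick H0
  Q 128.0.0.8: descend 1 ; hops seen [H2,H0] ; pick H0
  Q 220.1.233.216: descend 110111000000000 ; hops seen [H2,H0,H3,H1] ; pick H1
  + 0.0.0.0/0 (H1) depth=0
  Q 208.27.209.52: descend 1101 ; hops seen [H1,H0,H3] ; pick H3

== LOOKUPS ==
["H2","H2","H0","H0","H3","H0","H5","H4","H0","H0","H1","H3"]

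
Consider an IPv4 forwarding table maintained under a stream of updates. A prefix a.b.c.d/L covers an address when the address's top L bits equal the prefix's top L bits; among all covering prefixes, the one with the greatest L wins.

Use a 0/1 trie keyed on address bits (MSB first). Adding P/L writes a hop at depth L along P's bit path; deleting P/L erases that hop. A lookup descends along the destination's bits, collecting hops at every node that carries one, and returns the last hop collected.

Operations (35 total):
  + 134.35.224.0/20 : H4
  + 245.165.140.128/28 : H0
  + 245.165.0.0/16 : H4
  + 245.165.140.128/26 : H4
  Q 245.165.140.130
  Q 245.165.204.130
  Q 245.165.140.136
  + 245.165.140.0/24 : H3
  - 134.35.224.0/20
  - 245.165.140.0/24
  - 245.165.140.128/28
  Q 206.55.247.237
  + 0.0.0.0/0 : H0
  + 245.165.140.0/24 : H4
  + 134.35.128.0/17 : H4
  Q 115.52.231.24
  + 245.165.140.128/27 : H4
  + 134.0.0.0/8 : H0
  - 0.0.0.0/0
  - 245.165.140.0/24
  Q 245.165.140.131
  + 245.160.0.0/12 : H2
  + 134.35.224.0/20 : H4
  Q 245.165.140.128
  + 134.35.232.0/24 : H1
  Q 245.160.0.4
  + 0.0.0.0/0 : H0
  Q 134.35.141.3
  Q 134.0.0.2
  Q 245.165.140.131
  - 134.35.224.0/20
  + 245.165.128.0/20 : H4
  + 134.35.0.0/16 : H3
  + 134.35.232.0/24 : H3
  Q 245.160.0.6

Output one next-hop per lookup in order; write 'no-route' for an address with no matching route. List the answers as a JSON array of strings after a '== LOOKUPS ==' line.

Process each operation:
  + 134.35.224.0/20 (H4) depth=20
  + 245.165.140.128/28 (H0) depth=28
  + 245.165.0.0/16 (H4) depth=16
  + 245.165.140.128/26 (H4) depth=26
  Q 245.165.140.130: descend 1111010110100101100011001000 ; hops seen [H4,H4,H0] ; pick H0
  Q 245.165.204.130: descend 11110101101001011 ; hops seen [H4] ; pick H4
  Q 245.165.140.136: descend 1111010110100101100011001000 ; hops seen [H4,H4,H0] ; pick H0
  + 245.165.140.0/24 (H3) depth=24
  del 134.35.224.0/20 (clear depth 20)
  del 245.165.140.0/24 (clear depth 24)
  del 245.165.140.128/28 (clear depth 28)
  Q 206.55.247.237: descend 11 ; hops seen [∅] ; pick no-route
  + 0.0.0.0/0 (H0) depth=0
  + 245.165.140.0/24 (H4) depth=24
  + 134.35.128.0/17 (H4) depth=17
  Q 115.52.231.24: descend ε ; hops seen [H0] ; pick H0
  + 245.165.140.128/27 (H4) depth=27
  + 134.0.0.0/8 (H0) depth=8
  del 0.0.0.0/0 (clear depth 0)
  del 245.165.140.0/24 (clear depth 24)
  Q 245.165.140.131: descend 1111010110100101100011001000 ; hops seen [H4,H4,H4] ; pick H4
  + 245.160.0.0/12 (H2) depth=12
  + 134.35.224.0/20 (H4) depth=20
  Q 245.165.140.128: descend 1111010110100101100011001000 ; hops seen [H2,H4,H4,H4] ; pick H4
  + 134.35.232.0/24 (H1) depth=24
  Q 245.160.0.4: descend 1111010110100 ; hops seen [H2] ; pick H2
  + 0.0.0.0/0 (H0) depth=0
  Q 134.35.141.3: descend 10000110001000111 ; hops seen [H0,H0,H4] ; pick H4
  Q 134.0.0.2: descend 1000011000 ; hops seen [H0,H0] ; pick H0
  Q 245.165.140.131: descend 1111010110100101100011001000 ; hops seen [H0,H2,H4,H4,H4] ; pick H4
  del 134.35.224.0/20 (clear depth 20)
  + 245.165.128.0/20 (H4) depth=20
  + 134.35.0.0/16 (H3) depth=16
  + 134.35.232.0/24 (H3) depth=24
  Q 245.160.0.6: descend 1111010110100 ; hops seen [H0,H2] ; pick H2

== LOOKUPS ==
["H0","H4","H0","no-route","H0","H4","H4","H2","H4","H0","H4","H2"]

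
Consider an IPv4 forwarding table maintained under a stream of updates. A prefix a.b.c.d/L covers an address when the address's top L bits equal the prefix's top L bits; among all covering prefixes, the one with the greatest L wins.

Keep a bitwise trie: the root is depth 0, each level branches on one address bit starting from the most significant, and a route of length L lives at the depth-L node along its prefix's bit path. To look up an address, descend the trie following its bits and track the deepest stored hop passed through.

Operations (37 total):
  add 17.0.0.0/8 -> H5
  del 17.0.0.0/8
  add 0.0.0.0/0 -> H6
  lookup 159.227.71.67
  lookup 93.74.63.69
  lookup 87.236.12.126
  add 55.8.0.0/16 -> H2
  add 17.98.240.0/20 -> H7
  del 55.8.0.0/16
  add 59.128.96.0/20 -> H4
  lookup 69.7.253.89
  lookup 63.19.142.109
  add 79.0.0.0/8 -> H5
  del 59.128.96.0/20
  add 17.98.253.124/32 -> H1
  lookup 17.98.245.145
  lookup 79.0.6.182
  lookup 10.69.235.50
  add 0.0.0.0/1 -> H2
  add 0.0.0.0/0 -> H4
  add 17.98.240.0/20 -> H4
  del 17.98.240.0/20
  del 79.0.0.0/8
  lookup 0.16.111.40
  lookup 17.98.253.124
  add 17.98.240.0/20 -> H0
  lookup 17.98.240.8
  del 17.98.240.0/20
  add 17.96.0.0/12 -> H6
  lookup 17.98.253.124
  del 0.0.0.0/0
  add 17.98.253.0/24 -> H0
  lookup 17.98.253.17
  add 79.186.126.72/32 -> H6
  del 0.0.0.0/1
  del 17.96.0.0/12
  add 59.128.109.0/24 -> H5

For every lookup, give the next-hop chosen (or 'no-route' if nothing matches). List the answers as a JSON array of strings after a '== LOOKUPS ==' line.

Apply in order:
  add 17.0.0.0/8 -> H5 at depth 8
  - 17.0.0.0/8 clear@8
  add 0.0.0.0/0 -> H6 at depth 0
  Q 159.227.71.67: descend ε ; hops seen [H6] ; pick H6
  Q 93.74.63.69: descend 0 ; hops seen [H6] ; pick H6
  Q 87.236.12.126: descend 0 ; hops seen [H6] ; pick H6
  add 55.8.0.0/16 -> H2 at depth 16
  add 17.98.240.0/20 -> H7 at depth 20
  - 55.8.0.0/16 clear@16
  add 59.128.96.0/20 -> H4 at depth 20
  Q 69.7.253.89: descend 0 ; hops seen [H6] ; pick H6
  Q 63.19.142.109: descend 00111 ; hops seen [H6] ; pick H6
  add 79.0.0.0/8 -> H5 at depth 8
  - 59.128.96.0/20 clear@20
  add 17.98.253.124/32 -> H1 at depth 32
  Q 17.98.245.145: descend 00010001011000101111 ; hops seen [H6,H7] ; pick H7
  Q 79.0.6.182: descend 01001111 ; hops seen [H6,H5] ; pick H5
  Q 10.69.235.50: descend 000 ; hops seen [H6] ; pick H6
  add 0.0.0.0/1 -> H2 at depth 1
  add 0.0.0.0/0 -> H4 at depth 0
  add 17.98.240.0/20 -> H4 at depth 20
  - 17.98.240.0/20 clear@20
  - 79.0.0.0/8 clear@8
  Q 0.16.111.40: descend 000 ; hops seen [H4,H2] ; pick H2
  Q 17.98.253.124: descend 00010001011000101111110101111100 ; hops seen [H4,H2,H1] ; pick H1
  add 17.98.240.0/20 -> H0 at depth 20
  Q 17.98.240.8: descend 00010001011000101111 ; hops seen [H4,H2,H0] ; pick H0
  - 17.98.240.0/20 clear@20
  add 17.96.0.0/12 -> H6 at depth 12
  Q 17.98.253.124: descend 00010001011000101111110101111100 ; hops seen [H4,H2,H6,H1] ; pick H1
  - 0.0.0.0/0 clear@0
  add 17.98.253.0/24 -> H0 at depth 24
  Q 17.98.253.17: descend 0001000101100010111111010 ; hops seen [H2,H6,H0] ; pick H0
  add 79.186.126.72/32 -> H6 at depth 32
  - 0.0.0.0/1 clear@1
  - 17.96.0.0/12 clear@12
  add 59.128.109.0/24 -> H5 at depth 24

== LOOKUPS ==
["H6","H6","H6","H6","H6","H7","H5","H6","H2","H1","H0","H1","H0"]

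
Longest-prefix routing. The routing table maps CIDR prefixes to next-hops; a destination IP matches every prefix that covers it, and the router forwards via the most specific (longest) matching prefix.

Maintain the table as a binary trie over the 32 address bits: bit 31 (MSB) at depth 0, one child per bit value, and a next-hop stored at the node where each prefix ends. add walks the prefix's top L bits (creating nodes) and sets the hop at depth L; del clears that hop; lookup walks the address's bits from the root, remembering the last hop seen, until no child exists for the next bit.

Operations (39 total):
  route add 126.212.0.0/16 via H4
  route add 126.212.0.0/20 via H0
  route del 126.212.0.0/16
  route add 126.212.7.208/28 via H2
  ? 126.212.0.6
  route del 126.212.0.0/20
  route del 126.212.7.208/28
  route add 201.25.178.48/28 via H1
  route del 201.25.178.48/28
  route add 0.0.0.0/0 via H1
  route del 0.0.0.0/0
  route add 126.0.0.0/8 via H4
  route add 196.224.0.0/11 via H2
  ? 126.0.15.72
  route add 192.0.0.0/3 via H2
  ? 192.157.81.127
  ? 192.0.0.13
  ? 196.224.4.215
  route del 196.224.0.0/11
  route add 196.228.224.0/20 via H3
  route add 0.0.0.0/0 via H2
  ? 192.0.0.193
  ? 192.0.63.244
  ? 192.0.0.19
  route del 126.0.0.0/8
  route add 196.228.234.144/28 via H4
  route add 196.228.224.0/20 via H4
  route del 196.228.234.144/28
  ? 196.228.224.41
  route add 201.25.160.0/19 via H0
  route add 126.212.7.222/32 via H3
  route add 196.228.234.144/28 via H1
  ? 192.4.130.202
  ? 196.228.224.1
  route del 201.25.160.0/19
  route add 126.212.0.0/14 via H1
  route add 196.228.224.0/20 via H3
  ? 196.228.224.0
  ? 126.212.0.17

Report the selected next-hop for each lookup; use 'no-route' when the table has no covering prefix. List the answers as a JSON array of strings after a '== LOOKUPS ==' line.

Process each operation:
  + 126.212.0.0/16 (H4) depth=16
  + 126.212.0.0/20 (H0) depth=20
  - 126.212.0.0/16 clear@16
  + 126.212.7.208/28 (H2) depth=28
  ? 126.212.0.6  path d0:-→d1:-→d2:-→d3:-→d4:-→d5:-→d6:-→d7:-→d8:-→d9:-→d10:-→d11:-→d12:-→d13:-→d14:-→d15:-→d16:-→d17:-→d18:-→d19:-→d20:H0→d21:-  best=H0
  - 126.212.0.0/20 clear@20
  - 126.212.7.208/28 clear@28
  + 201.25.178.48/28 (H1) depth=28
  - 201.25.178.48/28 clear@28
  + 0.0.0.0/0 (H1) depth=0
  - 0.0.0.0/0 clear@0
  + 126.0.0.0/8 (H4) depth=8
  + 196.224.0.0/11 (H2) depth=11
  ? 126.0.15.72  path d0:-→d1:-→d2:-→d3:-→d4:-→d5:-→d6:-→d7:-→d8:H4  best=H4
  + 192.0.0.0/3 (H2) depth=3
  ? 192.157.81.127  path d0:-→d1:-→d2:-→d3:H2→d4:-→d5:-  best=H2
  ? 192.0.0.13  path d0:-→d1:-→d2:-→d3:H2→d4:-→d5:-  best=H2
  ? 196.224.4.215  path d0:-→d1:-→d2:-→d3:H2→d4:-→d5:-→d6:-→d7:-→d8:-→d9:-→d10:-→d11:H2  best=H2
  - 196.224.0.0/11 clear@11
  + 196.228.224.0/20 (H3) depth=20
  + 0.0.0.0/0 (H2) depth=0
  ? 192.0.0.193  path d0:H2→d1:-→d2:-→d3:H2→d4:-→d5:-  best=H2
  ? 192.0.63.244  path d0:H2→d1:-→d2:-→d3:H2→d4:-→d5:-  best=H2
  ? 192.0.0.19  path d0:H2→d1:-→d2:-→d3:H2→d4:-→d5:-  best=H2
  - 126.0.0.0/8 clear@8
  + 196.228.234.144/28 (H4) depth=28
  + 196.228.224.0/20 (H4) depth=20
  - 196.228.234.144/28 clear@28
  ? 196.228.224.41  path d0:H2→d1:-→d2:-→d3:H2→d4:-→d5:-→d6:-→d7:-→d8:-→d9:-→d10:-→d11:-→d12:-→d13:-→d14:-→d15:-→d16:-→d17:-→d18:-→d19:-→d20:H4  best=H4
  + 201.25.160.0/19 (H0) depth=19
  + 126.212.7.222/32 (H3) depth=32
  + 196.228.234.144/28 (H1) depth=28
  ? 192.4.130.202  path d0:H2→d1:-→d2:-→d3:H2→d4:-→d5:-  best=H2
  ? 196.228.224.1  path d0:H2→d1:-→d2:-→d3:H2→d4:-→d5:-→d6:-→d7:-→d8:-→d9:-→d10:-→d11:-→d12:-→d13:-→d14:-→d15:-→d16:-→d17:-→d18:-→d19:-→d20:H4  best=H4
  - 201.25.160.0/19 clear@19
  + 126.212.0.0/14 (H1) depth=14
  + 196.228.224.0/20 (H3) depth=20
  ? 196.228.224.0  path d0:H2→d1:-→d2:-→d3:H2→d4:-→d5:-→d6:-→d7:-→d8:-→d9:-→d10:-→d11:-→d12:-→d13:-→d14:-→d15:-→d16:-→d17:-→d18:-→d19:-→d20:H3  best=H3
  ? 126.212.0.17  path d0:H2→d1:-→d2:-→d3:-→d4:-→d5:-→d6:-→d7:-→d8:-→d9:-→d10:-→d11:-→d12:-→d13:-→d14:H1→d15:-→d16:-→d17:-→d18:-→d19:-→d20:-→d21:-  best=H1

== LOOKUPS ==
["H0","H4","H2","H2","H2","H2","H2","H2","H4","H2","H4","H3","H1"]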